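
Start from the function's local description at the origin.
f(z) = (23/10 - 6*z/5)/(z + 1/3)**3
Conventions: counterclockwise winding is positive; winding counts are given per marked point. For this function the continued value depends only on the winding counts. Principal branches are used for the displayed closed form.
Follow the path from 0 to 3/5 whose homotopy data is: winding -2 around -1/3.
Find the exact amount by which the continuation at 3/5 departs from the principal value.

The function is rational, hence single-valued: continuing it around any pole returns the same value, so the difference is 0.

Continued minus principal equals 0.


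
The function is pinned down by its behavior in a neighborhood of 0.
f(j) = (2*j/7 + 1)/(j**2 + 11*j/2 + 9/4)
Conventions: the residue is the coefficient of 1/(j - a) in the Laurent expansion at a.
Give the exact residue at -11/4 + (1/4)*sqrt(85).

The residue is 1/7 + (3/595)*sqrt(85).

The factor j**2 + 11*j/2 + 9/4 splits as (j - a)(j - a') with a = -11/4 + (1/4)*sqrt(85), a' = -11/4 - (1/4)*sqrt(85). At the order-1 pole a set g(j) = (j - a)*f(j) = [2*j/7 + 1] / (j - a').
Simple pole: residue = g(a) at a = -11/4 + (1/4)*sqrt(85), which is 1/7 + (3/595)*sqrt(85).


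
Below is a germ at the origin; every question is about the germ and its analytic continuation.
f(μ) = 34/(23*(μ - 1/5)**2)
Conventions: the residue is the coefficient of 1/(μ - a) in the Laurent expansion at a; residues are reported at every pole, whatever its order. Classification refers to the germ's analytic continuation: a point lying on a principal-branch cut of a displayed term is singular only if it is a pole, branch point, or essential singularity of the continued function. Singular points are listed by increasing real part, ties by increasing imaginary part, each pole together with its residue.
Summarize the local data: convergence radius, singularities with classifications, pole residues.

Radius of convergence at 0: 1/5.
At 1/5: a pole of order 2; residue 0.

Denominator factor (μ - 1/5)^2: pole of order 2 at 1/5, modulus 1/5.
The radius of convergence is the smallest modulus among the singular points: 1/5.
At the order-2 pole 1/5 set g(μ) = (μ - (1/5))^2*f(μ) = 34/23.
Order-2 pole: residue = g'(a); g'(1/5) = 0, so the residue is 0.


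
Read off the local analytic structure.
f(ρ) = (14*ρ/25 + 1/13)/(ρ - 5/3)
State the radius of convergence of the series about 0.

Denominator factor (ρ - 5/3): pole of order 1 at 5/3, modulus 5/3.
The radius of convergence is the smallest modulus among the singular points: 5/3.

The radius of convergence is 5/3.


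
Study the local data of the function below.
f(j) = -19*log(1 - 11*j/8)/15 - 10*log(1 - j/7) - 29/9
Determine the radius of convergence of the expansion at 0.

The radius of convergence is 8/11.

Branch term (-19/15)*log(1 - j/(8/11)): its argument vanishes at j = 8/11, a logarithmic branch point, modulus 8/11.
Branch term (-10)*log(1 - j/(7)): its argument vanishes at j = 7, a logarithmic branch point, modulus 7.
The radius of convergence is the smallest modulus among the singular points: 8/11.


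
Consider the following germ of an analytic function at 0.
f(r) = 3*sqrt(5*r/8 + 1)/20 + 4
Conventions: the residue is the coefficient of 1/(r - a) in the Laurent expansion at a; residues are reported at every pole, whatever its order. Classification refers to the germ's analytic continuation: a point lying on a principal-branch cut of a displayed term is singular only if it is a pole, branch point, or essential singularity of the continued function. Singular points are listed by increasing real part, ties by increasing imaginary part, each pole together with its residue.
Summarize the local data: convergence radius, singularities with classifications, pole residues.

Radius of convergence at 0: 8/5.
At -8/5: an algebraic (square-root) branch point.

Branch term (3/20)*sqrt(1 - r/(-8/5)): its argument vanishes at r = -8/5, a square-root branch point, modulus 8/5.
The radius of convergence is the smallest modulus among the singular points: 8/5.


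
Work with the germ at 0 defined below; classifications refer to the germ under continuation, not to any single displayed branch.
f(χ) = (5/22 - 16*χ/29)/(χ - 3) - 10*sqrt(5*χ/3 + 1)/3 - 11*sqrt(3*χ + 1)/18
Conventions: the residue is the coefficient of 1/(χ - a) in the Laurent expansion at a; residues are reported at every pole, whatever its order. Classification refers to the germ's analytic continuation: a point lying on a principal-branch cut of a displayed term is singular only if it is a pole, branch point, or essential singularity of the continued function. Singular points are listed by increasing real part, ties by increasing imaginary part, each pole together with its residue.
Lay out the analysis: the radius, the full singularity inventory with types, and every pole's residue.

Radius of convergence at 0: 1/3.
At -3/5: an algebraic (square-root) branch point.
At -1/3: an algebraic (square-root) branch point.
At 3: a pole of order 1; residue -911/638.

Denominator factor (χ - 3): pole of order 1 at 3, modulus 3.
Branch term (-10/3)*sqrt(1 - χ/(-3/5)): its argument vanishes at χ = -3/5, a square-root branch point, modulus 3/5.
Branch term (-11/18)*sqrt(1 - χ/(-1/3)): its argument vanishes at χ = -1/3, a square-root branch point, modulus 1/3.
The radius of convergence is the smallest modulus among the singular points: 1/3.
The branch terms are analytic at 3 and contribute nothing to the residue; only the rational part matters.
At the order-1 pole 3 set g(χ) = (χ - (3))*(rational part) = 5/22 - 16*χ/29.
Simple pole: residue = g(a) at a = 3, which is -911/638.
List the singular points by increasing real part (a conjugate pair: the negative imaginary part first).


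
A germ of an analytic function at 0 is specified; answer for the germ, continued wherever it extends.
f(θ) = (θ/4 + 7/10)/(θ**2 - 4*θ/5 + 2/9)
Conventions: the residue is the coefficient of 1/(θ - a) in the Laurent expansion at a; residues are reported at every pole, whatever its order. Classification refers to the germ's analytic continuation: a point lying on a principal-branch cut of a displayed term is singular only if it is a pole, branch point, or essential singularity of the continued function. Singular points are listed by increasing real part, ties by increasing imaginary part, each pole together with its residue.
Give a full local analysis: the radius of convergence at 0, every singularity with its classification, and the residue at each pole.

Radius of convergence at 0: (1/3)*sqrt(2).
At (2/5) - ((1/15)*sqrt(14))*i: a pole of order 1; residue (1/8) + ((3/7)*sqrt(14))*i.
At (2/5) + ((1/15)*sqrt(14))*i: a pole of order 1; residue (1/8) - ((3/7)*sqrt(14))*i.

Denominator factor (θ**2 - 4*θ/5 + 2/9): discriminant -56/225, complex-conjugate roots (2/5) + ((1/15)*sqrt(14))*i and (2/5) - ((1/15)*sqrt(14))*i; poles of order 1, moduli (1/3)*sqrt(2) and (1/3)*sqrt(2).
The radius of convergence is the smallest modulus among the singular points: (1/3)*sqrt(2).
The factor θ**2 - 4*θ/5 + 2/9 splits as (θ - a)(θ - a') with a = (2/5) - ((1/15)*sqrt(14))*i, a' = (2/5) + ((1/15)*sqrt(14))*i. At the order-1 pole a set g(θ) = (θ - a)*f(θ) = [θ/4 + 7/10] / (θ - a').
Simple pole: residue = g(a) at a = (2/5) - ((1/15)*sqrt(14))*i, which is (1/8) + ((3/7)*sqrt(14))*i.
The factor θ**2 - 4*θ/5 + 2/9 splits as (θ - a)(θ - a') with a = (2/5) + ((1/15)*sqrt(14))*i, a' = (2/5) - ((1/15)*sqrt(14))*i. At the order-1 pole a set g(θ) = (θ - a)*f(θ) = [θ/4 + 7/10] / (θ - a').
Simple pole: residue = g(a) at a = (2/5) + ((1/15)*sqrt(14))*i, which is (1/8) - ((3/7)*sqrt(14))*i.
List the singular points by increasing real part (a conjugate pair: the negative imaginary part first).


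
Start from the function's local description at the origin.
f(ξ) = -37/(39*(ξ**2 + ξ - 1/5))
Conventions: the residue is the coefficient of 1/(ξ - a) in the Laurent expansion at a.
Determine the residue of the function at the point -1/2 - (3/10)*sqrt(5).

The factor ξ**2 + ξ - 1/5 splits as (ξ - a)(ξ - a') with a = -1/2 - (3/10)*sqrt(5), a' = -1/2 + (3/10)*sqrt(5). At the order-1 pole a set g(ξ) = (ξ - a)*f(ξ) = [-37/39] / (ξ - a').
Simple pole: residue = g(a) at a = -1/2 - (3/10)*sqrt(5), which is (37/117)*sqrt(5).

The residue is (37/117)*sqrt(5).


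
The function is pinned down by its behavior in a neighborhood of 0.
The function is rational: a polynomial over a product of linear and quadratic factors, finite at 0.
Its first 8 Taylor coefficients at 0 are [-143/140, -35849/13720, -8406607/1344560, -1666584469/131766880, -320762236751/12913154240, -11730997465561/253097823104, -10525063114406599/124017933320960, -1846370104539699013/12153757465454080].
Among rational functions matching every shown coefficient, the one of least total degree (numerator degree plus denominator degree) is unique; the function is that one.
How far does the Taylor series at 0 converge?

The radius of convergence is -3/14 + (1/154)*sqrt(16181).

No rational of total degree below 4 reproduces all 8 coefficients; solving the [1/3] Pade equations on them gives f(λ) = (-λ/6 - 13/30)/((λ - 2/3)*(λ**2 + 3*λ/7 - 7/11)), whose expansion matches every shown term.
Denominator factor (λ - 2/3): pole of order 1 at 2/3, modulus 2/3.
Denominator factor (λ**2 + 3*λ/7 - 7/11): discriminant 1471/539, real irrational roots -3/14 + (1/154)*sqrt(16181) and -3/14 - (1/154)*sqrt(16181); poles of order 1, moduli -3/14 + (1/154)*sqrt(16181) and 3/14 + (1/154)*sqrt(16181).
The radius of convergence is the smallest modulus among the singular points: -3/14 + (1/154)*sqrt(16181).


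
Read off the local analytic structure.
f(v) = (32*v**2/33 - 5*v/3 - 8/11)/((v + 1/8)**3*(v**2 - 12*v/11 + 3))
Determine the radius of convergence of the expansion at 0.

The radius of convergence is 1/8.

Denominator factor (v**2 - 12*v/11 + 3): discriminant -1308/121, complex-conjugate roots (6/11) + ((1/11)*sqrt(327))*i and (6/11) - ((1/11)*sqrt(327))*i; poles of order 1, moduli sqrt(3) and sqrt(3).
Denominator factor (v + 1/8)^3: pole of order 3 at -1/8, modulus 1/8.
The radius of convergence is the smallest modulus among the singular points: 1/8.


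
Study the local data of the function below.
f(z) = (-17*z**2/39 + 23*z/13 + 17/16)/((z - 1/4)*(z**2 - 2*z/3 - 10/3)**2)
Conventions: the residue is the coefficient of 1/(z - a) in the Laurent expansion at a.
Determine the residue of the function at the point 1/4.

At the order-1 pole 1/4 set g(z) = (z - (1/4))*f(z) = (-17*z**2/39 + 23*z/13 + 17/16)/(z**2 - 2*z/3 - 10/3)**2.
Simple pole: residue = g(a) at a = 1/4, which is 14752/117975.

The residue is 14752/117975.


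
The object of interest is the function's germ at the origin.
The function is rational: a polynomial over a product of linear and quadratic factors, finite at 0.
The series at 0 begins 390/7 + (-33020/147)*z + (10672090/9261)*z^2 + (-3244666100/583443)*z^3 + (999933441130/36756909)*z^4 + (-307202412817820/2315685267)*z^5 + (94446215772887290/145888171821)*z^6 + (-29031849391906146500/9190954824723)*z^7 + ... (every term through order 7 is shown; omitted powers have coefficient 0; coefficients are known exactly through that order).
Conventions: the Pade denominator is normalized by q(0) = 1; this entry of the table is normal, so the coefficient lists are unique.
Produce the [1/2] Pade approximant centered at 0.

The Pade approximant has numerator coefficients [390/7, -3900/217]; denominator coefficients [1, 7244/1953, -11189/1953].

Taylor coefficients needed (read off): a_0 = 390/7, a_1 = -33020/147, a_2 = 10672090/9261, a_3 = -3244666100/583443.
Write the denominator as Q(z) = 1 + q1*z + q2*z^2. Requiring Q*f - P = O(z^4) with deg P <= 1 kills the coefficients of z^2..z^3 in Q*f:
  z^2: a_2 + q1*a_1 + q2*a_0 = 0, i.e. 10672090/9261 + (-33020/147)*q1 + (390/7)*q2 = 0.
  z^3: a_3 + q1*a_2 + q2*a_1 = 0, i.e. -3244666100/583443 + (10672090/9261)*q1 + (-33020/147)*q2 = 0.
Solving this linear system: q1 = 7244/1953, q2 = -11189/1953.
The numerator is Q*f truncated at degree 1: P0 = a_0 = 390/7; P1 = a_1 + q1*a_0 = -3900/217.


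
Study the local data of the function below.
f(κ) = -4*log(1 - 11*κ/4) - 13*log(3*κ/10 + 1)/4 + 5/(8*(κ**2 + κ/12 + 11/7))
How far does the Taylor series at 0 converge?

The radius of convergence is 4/11.

Denominator factor (κ**2 + κ/12 + 11/7): discriminant -6329/1008, complex-conjugate roots (-1/24) + ((1/168)*sqrt(44303))*i and (-1/24) - ((1/168)*sqrt(44303))*i; poles of order 1, moduli (1/7)*sqrt(77) and (1/7)*sqrt(77).
Branch term (-4)*log(1 - κ/(4/11)): its argument vanishes at κ = 4/11, a logarithmic branch point, modulus 4/11.
Branch term (-13/4)*log(1 - κ/(-10/3)): its argument vanishes at κ = -10/3, a logarithmic branch point, modulus 10/3.
The radius of convergence is the smallest modulus among the singular points: 4/11.


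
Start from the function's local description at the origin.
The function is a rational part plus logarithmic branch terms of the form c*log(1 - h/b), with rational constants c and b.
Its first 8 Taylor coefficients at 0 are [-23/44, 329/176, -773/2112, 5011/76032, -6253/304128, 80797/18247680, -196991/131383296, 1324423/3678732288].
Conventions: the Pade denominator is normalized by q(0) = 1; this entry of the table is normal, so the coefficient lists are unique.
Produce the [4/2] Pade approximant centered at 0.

The Pade approximant has numerator coefficients [-23/44, 8825113/4643856, -209114/483735, -2528089/34828920, 4324367/626920560]; denominator coefficients [1, -34499/580482, -1990439/23219280].

Taylor coefficients needed (read off): a_0 = -23/44, a_1 = 329/176, a_2 = -773/2112, a_3 = 5011/76032, a_4 = -6253/304128, a_5 = 80797/18247680, a_6 = -196991/131383296.
Write the denominator as Q(h) = 1 + q1*h + q2*h^2. Requiring Q*f - P = O(h^7) with deg P <= 4 kills the coefficients of h^5..h^6 in Q*f:
  h^5: a_5 + q1*a_4 + q2*a_3 = 0, i.e. 80797/18247680 + (-6253/304128)*q1 + (5011/76032)*q2 = 0.
  h^6: a_6 + q1*a_5 + q2*a_4 = 0, i.e. -196991/131383296 + (80797/18247680)*q1 + (-6253/304128)*q2 = 0.
Solving this linear system: q1 = -34499/580482, q2 = -1990439/23219280.
The numerator is Q*f truncated at degree 4: P0 = a_0 = -23/44; P1 = a_1 + q1*a_0 = 8825113/4643856; P2 = a_2 + q1*a_1 + q2*a_0 = -209114/483735; P3 = a_3 + q1*a_2 + q2*a_1 = -2528089/34828920; P4 = a_4 + q1*a_3 + q2*a_2 = 4324367/626920560.


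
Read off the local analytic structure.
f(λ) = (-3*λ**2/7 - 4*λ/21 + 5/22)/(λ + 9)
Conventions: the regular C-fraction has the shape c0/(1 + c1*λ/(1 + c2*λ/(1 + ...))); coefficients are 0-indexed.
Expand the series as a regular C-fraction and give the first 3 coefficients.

The regular C-fraction coefficients are [5/198, 299/315, -88682/31395].

Taylor coefficients (expand at 0): a_0 = 5/198, a_1 = -299/12474, a_2 = -721/16038.
c0 = a_0 = 5/198. Peel one level at a time: if S = 1 + c*λ/S' with S'(0) = 1, then c is the λ-coefficient of S and S' = c*λ/(S - 1).
S_1 = c0/f = 1 + (299/315)*λ + (88682/33075)*λ^2 + ...; c1 = 299/315.
S_2 = c1*λ/(S_1 - 1) = 1 + (-88682/31395)*λ + ...; c2 = -88682/31395.


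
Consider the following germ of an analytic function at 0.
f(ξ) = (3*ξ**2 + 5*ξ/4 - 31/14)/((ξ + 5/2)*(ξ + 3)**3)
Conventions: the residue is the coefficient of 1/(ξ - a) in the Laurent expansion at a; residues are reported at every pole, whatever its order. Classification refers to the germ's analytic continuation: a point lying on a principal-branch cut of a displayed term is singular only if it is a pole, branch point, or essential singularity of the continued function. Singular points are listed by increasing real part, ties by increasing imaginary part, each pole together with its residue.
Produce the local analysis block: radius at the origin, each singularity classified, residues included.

Radius of convergence at 0: 5/2.
At -3: a pole of order 3; residue -751/7.
At -5/2: a pole of order 1; residue 751/7.

Denominator factor (ξ + 5/2): pole of order 1 at -5/2, modulus 5/2.
Denominator factor (ξ + 3)^3: pole of order 3 at -3, modulus 3.
The radius of convergence is the smallest modulus among the singular points: 5/2.
At the order-3 pole -3 set g(ξ) = (ξ - (-3))^3*f(ξ) = (3*ξ**2 + 5*ξ/4 - 31/14)/(ξ + 5/2).
Order-3 pole: residue = g''(a)/2; g''(-3) = -1502/7, so the residue is -751/7.
At the order-1 pole -5/2 set g(ξ) = (ξ - (-5/2))*f(ξ) = (3*ξ**2 + 5*ξ/4 - 31/14)/(ξ + 3)**3.
Simple pole: residue = g(a) at a = -5/2, which is 751/7.
List the singular points by increasing real part (a conjugate pair: the negative imaginary part first).


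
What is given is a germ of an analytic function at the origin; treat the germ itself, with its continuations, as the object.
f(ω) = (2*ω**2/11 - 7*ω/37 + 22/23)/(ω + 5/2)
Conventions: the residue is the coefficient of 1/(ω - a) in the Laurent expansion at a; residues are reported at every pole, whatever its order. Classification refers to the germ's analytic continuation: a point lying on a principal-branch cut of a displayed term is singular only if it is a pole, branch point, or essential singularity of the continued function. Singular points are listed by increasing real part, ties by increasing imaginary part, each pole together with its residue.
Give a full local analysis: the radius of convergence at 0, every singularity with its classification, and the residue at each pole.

Radius of convergence at 0: 5/2.
At -5/2: a pole of order 1; residue 24019/9361.

Denominator factor (ω + 5/2): pole of order 1 at -5/2, modulus 5/2.
The radius of convergence is the smallest modulus among the singular points: 5/2.
At the order-1 pole -5/2 set g(ω) = (ω - (-5/2))*f(ω) = 2*ω**2/11 - 7*ω/37 + 22/23.
Simple pole: residue = g(a) at a = -5/2, which is 24019/9361.


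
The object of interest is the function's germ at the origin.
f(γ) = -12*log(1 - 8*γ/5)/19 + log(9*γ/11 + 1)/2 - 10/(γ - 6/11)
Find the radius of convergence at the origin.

The radius of convergence is 6/11.

Denominator factor (γ - 6/11): pole of order 1 at 6/11, modulus 6/11.
Branch term (1/2)*log(1 - γ/(-11/9)): its argument vanishes at γ = -11/9, a logarithmic branch point, modulus 11/9.
Branch term (-12/19)*log(1 - γ/(5/8)): its argument vanishes at γ = 5/8, a logarithmic branch point, modulus 5/8.
The radius of convergence is the smallest modulus among the singular points: 6/11.


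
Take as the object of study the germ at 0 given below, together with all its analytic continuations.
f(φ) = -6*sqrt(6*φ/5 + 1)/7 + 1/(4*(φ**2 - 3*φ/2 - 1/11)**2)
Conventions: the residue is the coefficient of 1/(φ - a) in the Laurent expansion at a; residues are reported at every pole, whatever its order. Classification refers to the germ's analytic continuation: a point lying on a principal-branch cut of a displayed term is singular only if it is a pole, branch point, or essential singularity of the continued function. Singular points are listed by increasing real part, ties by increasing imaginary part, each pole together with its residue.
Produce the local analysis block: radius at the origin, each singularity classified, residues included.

Radius of convergence at 0: -3/4 + (1/44)*sqrt(1265).
At -5/6: an algebraic (square-root) branch point.
At 3/4 - (1/44)*sqrt(1265): a pole of order 2; residue (44/13225)*sqrt(1265).
At 3/4 + (1/44)*sqrt(1265): a pole of order 2; residue -(44/13225)*sqrt(1265).

Denominator factor (φ**2 - 3*φ/2 - 1/11)^2: discriminant 115/44, real irrational roots 3/4 + (1/44)*sqrt(1265) and 3/4 - (1/44)*sqrt(1265); poles of order 2, moduli 3/4 + (1/44)*sqrt(1265) and -3/4 + (1/44)*sqrt(1265).
Branch term (-6/7)*sqrt(1 - φ/(-5/6)): its argument vanishes at φ = -5/6, a square-root branch point, modulus 5/6.
The radius of convergence is the smallest modulus among the singular points: -3/4 + (1/44)*sqrt(1265).
The branch term is analytic at 3/4 - (1/44)*sqrt(1265) and contributes nothing to the residue; only the rational part matters.
The factor φ**2 - 3*φ/2 - 1/11 splits as (φ - a)(φ - a') with a = 3/4 - (1/44)*sqrt(1265), a' = 3/4 + (1/44)*sqrt(1265). At the order-2 pole a set g(φ) = (φ - a)^2*(rational part) = [1/4] / (φ - a')^2.
Order-2 pole: residue = g'(a); g'(3/4 - (1/44)*sqrt(1265)) = (44/13225)*sqrt(1265), so the residue is (44/13225)*sqrt(1265).
The branch term is analytic at 3/4 + (1/44)*sqrt(1265) and contributes nothing to the residue; only the rational part matters.
The factor φ**2 - 3*φ/2 - 1/11 splits as (φ - a)(φ - a') with a = 3/4 + (1/44)*sqrt(1265), a' = 3/4 - (1/44)*sqrt(1265). At the order-2 pole a set g(φ) = (φ - a)^2*(rational part) = [1/4] / (φ - a')^2.
Order-2 pole: residue = g'(a); g'(3/4 + (1/44)*sqrt(1265)) = -(44/13225)*sqrt(1265), so the residue is -(44/13225)*sqrt(1265).
List the singular points by increasing real part (a conjugate pair: the negative imaginary part first).


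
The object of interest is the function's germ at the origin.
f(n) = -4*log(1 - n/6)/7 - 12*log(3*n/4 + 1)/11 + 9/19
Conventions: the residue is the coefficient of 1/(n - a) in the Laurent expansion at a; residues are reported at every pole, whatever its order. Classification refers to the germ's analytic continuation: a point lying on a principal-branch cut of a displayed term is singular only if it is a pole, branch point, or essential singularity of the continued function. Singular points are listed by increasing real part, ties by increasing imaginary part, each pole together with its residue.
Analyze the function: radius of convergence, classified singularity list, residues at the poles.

Branch term (-12/11)*log(1 - n/(-4/3)): its argument vanishes at n = -4/3, a logarithmic branch point, modulus 4/3.
Branch term (-4/7)*log(1 - n/(6)): its argument vanishes at n = 6, a logarithmic branch point, modulus 6.
The radius of convergence is the smallest modulus among the singular points: 4/3.
List the singular points by increasing real part (a conjugate pair: the negative imaginary part first).

Radius of convergence at 0: 4/3.
At -4/3: a logarithmic branch point.
At 6: a logarithmic branch point.


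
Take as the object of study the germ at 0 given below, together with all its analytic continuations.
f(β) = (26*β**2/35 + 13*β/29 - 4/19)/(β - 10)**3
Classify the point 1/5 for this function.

The point is a regular point.

Denominator factors: β - 10 = -49/5 at β = 1/5 — none vanishes.
So the germ continues analytically to 1/5.


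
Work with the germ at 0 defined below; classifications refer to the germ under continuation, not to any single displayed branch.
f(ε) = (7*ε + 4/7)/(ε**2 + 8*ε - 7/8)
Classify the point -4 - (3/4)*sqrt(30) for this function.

The denominator factor ε**2 + 8*ε - 7/8 vanishes at -4 - (3/4)*sqrt(30) and appears to the power 1; the numerator there equals -192/7 - (21/4)*sqrt(30), nonzero, and no other factor vanishes.
Hence a pole whose order is the multiplicity, 1.

The point is a pole of order 1.


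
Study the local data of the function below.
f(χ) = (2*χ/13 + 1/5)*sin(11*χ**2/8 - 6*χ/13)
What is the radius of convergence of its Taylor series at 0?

The radius of convergence is infinite.

The factor sin(11*χ**2/8 - 6*χ/13) is entire and contributes no finite singular point.
The polynomial part has no poles.
No finite singular points: the Taylor series at 0 converges everywhere.


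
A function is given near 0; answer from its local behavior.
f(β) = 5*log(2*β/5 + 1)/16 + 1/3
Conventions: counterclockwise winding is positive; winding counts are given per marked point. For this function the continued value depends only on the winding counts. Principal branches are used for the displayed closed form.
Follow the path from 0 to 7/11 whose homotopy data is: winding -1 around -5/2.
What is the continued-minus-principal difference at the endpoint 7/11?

The rational part is single-valued and drops out of the difference; each branch term changes only by its own monodromy.
(5/16)*log(1 - β/(-5/2)): each positive loop around -5/2 adds 2*pi*i to the log, so winding -1 contributes (5/16)*(-1)*2*pi*i = -(5/8)*pi*i.
Summing the contributions at β = 7/11 gives -(5/8)*pi*i.

Continued minus principal equals -(5/8)*pi*i.


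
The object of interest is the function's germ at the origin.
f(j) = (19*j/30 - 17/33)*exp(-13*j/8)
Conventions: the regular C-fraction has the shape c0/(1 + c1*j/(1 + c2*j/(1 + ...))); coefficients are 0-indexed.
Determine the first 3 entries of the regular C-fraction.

Taylor coefficients (expand at 0): a_0 = -17/33, a_1 = 647/440, a_2 = -36101/21120.
c0 = a_0 = -17/33. Peel one level at a time: if S = 1 + c*j/S' with S'(0) = 1, then c is the j-coefficient of S and S' = c*j/(S - 1).
S_1 = c0/f = 1 + (1941/680)*j + (4466377/924800)*j^2 + ...; c1 = 1941/680.
S_2 = c1*j/(S_1 - 1) = 1 + (-4466377/2639760)*j + ...; c2 = -4466377/2639760.

The regular C-fraction coefficients are [-17/33, 1941/680, -4466377/2639760].


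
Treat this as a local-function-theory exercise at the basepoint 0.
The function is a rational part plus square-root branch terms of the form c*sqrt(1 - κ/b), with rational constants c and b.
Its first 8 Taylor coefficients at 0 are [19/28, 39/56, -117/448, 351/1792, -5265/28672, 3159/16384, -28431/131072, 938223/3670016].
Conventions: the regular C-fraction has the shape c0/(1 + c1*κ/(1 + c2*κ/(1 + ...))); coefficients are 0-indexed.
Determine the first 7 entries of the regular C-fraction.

Taylor coefficients (read off): a_0 = 19/28, a_1 = 39/56, a_2 = -117/448, a_3 = 351/1792, a_4 = -5265/28672, a_5 = 3159/16384, a_6 = -28431/131072.
c0 = a_0 = 19/28. Peel one level at a time: if S = 1 + c*κ/S' with S'(0) = 1, then c is the κ-coefficient of S and S' = c*κ/(S - 1).
S_1 = c0/f = 1 + (-39/38)*κ + (8307/5776)*κ^2 + ...; c1 = -39/38.
S_2 = c1*κ/(S_1 - 1) = 1 + (213/152)*κ + (-9/64)*κ^2 + ...; c2 = 213/152.
S_3 = c2*κ/(S_2 - 1) = 1 + (57/568)*κ + (-21033/322624)*κ^2 + ...; c3 = 57/568.
S_4 = c3*κ/(S_3 - 1) = 1 + (369/568)*κ + (-9/64)*κ^2 + ...; c4 = 369/568.
S_5 = c4*κ/(S_4 - 1) = 1 + (71/328)*κ + (-12425/107584)*κ^2 + ...; c5 = 71/328.
S_6 = c5*κ/(S_5 - 1) = 1 + (175/328)*κ + ...; c6 = 175/328.

The regular C-fraction coefficients are [19/28, -39/38, 213/152, 57/568, 369/568, 71/328, 175/328].


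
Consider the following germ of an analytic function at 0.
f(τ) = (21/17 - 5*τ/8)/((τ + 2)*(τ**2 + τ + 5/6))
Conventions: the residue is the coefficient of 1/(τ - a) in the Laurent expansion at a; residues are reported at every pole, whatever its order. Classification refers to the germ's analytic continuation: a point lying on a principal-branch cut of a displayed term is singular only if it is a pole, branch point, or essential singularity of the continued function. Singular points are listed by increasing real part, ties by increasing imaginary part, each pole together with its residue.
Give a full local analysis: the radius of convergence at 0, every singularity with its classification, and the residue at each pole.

Radius of convergence at 0: (1/6)*sqrt(30).
At -2: a pole of order 1; residue 507/578.
At (-1/2) - ((1/6)*sqrt(21))*i: a pole of order 1; residue (-507/1156) + ((1597/16184)*sqrt(21))*i.
At (-1/2) + ((1/6)*sqrt(21))*i: a pole of order 1; residue (-507/1156) - ((1597/16184)*sqrt(21))*i.


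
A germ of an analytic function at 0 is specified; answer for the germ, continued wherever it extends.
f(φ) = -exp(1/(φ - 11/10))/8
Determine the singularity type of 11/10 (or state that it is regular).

The point is an essential singularity.

The exponent 1/(φ - (11/10)) has a pole at 11/10, so exp(1/(φ - (11/10))) takes every nonzero value near it: an essential singularity (not a pole of any order).


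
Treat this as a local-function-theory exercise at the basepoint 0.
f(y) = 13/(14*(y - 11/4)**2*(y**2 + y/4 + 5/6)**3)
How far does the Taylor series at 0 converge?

Denominator factor (y - 11/4)^2: pole of order 2 at 11/4, modulus 11/4.
Denominator factor (y**2 + y/4 + 5/6)^3: discriminant -157/48, complex-conjugate roots (-1/8) + ((1/24)*sqrt(471))*i and (-1/8) - ((1/24)*sqrt(471))*i; poles of order 3, moduli (1/6)*sqrt(30) and (1/6)*sqrt(30).
The radius of convergence is the smallest modulus among the singular points: (1/6)*sqrt(30).

The radius of convergence is (1/6)*sqrt(30).


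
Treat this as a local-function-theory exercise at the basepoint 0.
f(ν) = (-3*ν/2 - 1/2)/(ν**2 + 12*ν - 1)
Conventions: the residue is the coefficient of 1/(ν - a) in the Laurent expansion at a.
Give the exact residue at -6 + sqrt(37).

The residue is -3/4 + (17/148)*sqrt(37).

The factor ν**2 + 12*ν - 1 splits as (ν - a)(ν - a') with a = -6 + sqrt(37), a' = -6 - sqrt(37). At the order-1 pole a set g(ν) = (ν - a)*f(ν) = [-3*ν/2 - 1/2] / (ν - a').
Simple pole: residue = g(a) at a = -6 + sqrt(37), which is -3/4 + (17/148)*sqrt(37).


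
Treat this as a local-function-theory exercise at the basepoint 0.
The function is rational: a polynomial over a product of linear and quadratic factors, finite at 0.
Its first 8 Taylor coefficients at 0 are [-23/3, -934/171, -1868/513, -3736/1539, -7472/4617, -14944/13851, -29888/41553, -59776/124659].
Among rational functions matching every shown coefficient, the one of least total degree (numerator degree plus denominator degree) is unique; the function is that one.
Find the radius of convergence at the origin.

No rational of total degree below 2 reproduces all 8 coefficients; solving the [1/1] Pade equations on them gives f(ε) = (10*ε/19 + 23/2)/(ε - 3/2), whose expansion matches every shown term.
Denominator factor (ε - 3/2): pole of order 1 at 3/2, modulus 3/2.
The radius of convergence is the smallest modulus among the singular points: 3/2.

The radius of convergence is 3/2.


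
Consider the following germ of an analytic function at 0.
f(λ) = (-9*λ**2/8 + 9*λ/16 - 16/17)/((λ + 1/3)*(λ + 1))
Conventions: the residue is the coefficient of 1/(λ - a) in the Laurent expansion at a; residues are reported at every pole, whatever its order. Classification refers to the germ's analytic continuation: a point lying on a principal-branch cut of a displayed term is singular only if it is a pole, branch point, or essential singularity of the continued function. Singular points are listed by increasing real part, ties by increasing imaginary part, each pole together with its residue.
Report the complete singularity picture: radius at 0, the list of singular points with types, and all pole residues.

Radius of convergence at 0: 1/3.
At -1: a pole of order 1; residue 2145/544.
At -1/3: a pole of order 1; residue -1023/544.

Denominator factor (λ + 1): pole of order 1 at -1, modulus 1.
Denominator factor (λ + 1/3): pole of order 1 at -1/3, modulus 1/3.
The radius of convergence is the smallest modulus among the singular points: 1/3.
At the order-1 pole -1 set g(λ) = (λ - (-1))*f(λ) = (-9*λ**2/8 + 9*λ/16 - 16/17)/(λ + 1/3).
Simple pole: residue = g(a) at a = -1, which is 2145/544.
At the order-1 pole -1/3 set g(λ) = (λ - (-1/3))*f(λ) = (-9*λ**2/8 + 9*λ/16 - 16/17)/(λ + 1).
Simple pole: residue = g(a) at a = -1/3, which is -1023/544.
List the singular points by increasing real part (a conjugate pair: the negative imaginary part first).


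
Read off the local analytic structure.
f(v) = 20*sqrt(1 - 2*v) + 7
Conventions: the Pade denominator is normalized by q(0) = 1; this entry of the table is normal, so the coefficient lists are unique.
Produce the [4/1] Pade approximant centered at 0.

Taylor coefficients needed (expand at 0): a_0 = 27, a_1 = -20, a_2 = -10, a_3 = -10, a_4 = -25/2, a_5 = -35/2.
Write the denominator as Q(v) = 1 + q1*v. Requiring Q*f - P = O(v^6) with deg P <= 4 kills the coefficients of v^5..v^5 in Q*f:
  v^5: a_5 + q1*a_4 = 0, i.e. -35/2 + (-25/2)*q1 = 0.
Solving this linear system: q1 = -7/5.
The numerator is Q*f truncated at degree 4: P0 = a_0 = 27; P1 = a_1 + q1*a_0 = -289/5; P2 = a_2 + q1*a_1 = 18; P3 = a_3 + q1*a_2 = 4; P4 = a_4 + q1*a_3 = 3/2.

The Pade approximant has numerator coefficients [27, -289/5, 18, 4, 3/2]; denominator coefficients [1, -7/5].


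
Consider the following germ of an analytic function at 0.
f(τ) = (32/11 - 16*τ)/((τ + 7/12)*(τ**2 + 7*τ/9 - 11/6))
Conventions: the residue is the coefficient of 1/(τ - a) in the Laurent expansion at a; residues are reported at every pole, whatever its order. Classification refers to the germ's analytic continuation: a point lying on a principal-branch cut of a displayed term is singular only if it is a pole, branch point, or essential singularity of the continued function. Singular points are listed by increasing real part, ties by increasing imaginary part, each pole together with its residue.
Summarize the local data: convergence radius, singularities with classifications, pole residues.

Radius of convergence at 0: 7/12.
At -7/18 - (1/18)*sqrt(643): a pole of order 1; residue 29088/9251 + (1433952/5948393)*sqrt(643).
At -7/12: a pole of order 1; residue -58176/9251.
At -7/18 + (1/18)*sqrt(643): a pole of order 1; residue 29088/9251 - (1433952/5948393)*sqrt(643).

Denominator factor (τ + 7/12): pole of order 1 at -7/12, modulus 7/12.
Denominator factor (τ**2 + 7*τ/9 - 11/6): discriminant 643/81, real irrational roots -7/18 + (1/18)*sqrt(643) and -7/18 - (1/18)*sqrt(643); poles of order 1, moduli -7/18 + (1/18)*sqrt(643) and 7/18 + (1/18)*sqrt(643).
The radius of convergence is the smallest modulus among the singular points: 7/12.
The factor τ**2 + 7*τ/9 - 11/6 splits as (τ - a)(τ - a') with a = -7/18 - (1/18)*sqrt(643), a' = -7/18 + (1/18)*sqrt(643). At the order-1 pole a set g(τ) = (τ - a)*f(τ) = [(32/11 - 16*τ)/(τ + 7/12)] / (τ - a').
Simple pole: residue = g(a) at a = -7/18 - (1/18)*sqrt(643), which is 29088/9251 + (1433952/5948393)*sqrt(643).
At the order-1 pole -7/12 set g(τ) = (τ - (-7/12))*f(τ) = (32/11 - 16*τ)/(τ**2 + 7*τ/9 - 11/6).
Simple pole: residue = g(a) at a = -7/12, which is -58176/9251.
The factor τ**2 + 7*τ/9 - 11/6 splits as (τ - a)(τ - a') with a = -7/18 + (1/18)*sqrt(643), a' = -7/18 - (1/18)*sqrt(643). At the order-1 pole a set g(τ) = (τ - a)*f(τ) = [(32/11 - 16*τ)/(τ + 7/12)] / (τ - a').
Simple pole: residue = g(a) at a = -7/18 + (1/18)*sqrt(643), which is 29088/9251 - (1433952/5948393)*sqrt(643).
List the singular points by increasing real part (a conjugate pair: the negative imaginary part first).


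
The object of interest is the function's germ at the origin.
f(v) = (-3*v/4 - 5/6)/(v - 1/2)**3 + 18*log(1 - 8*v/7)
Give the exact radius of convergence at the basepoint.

The radius of convergence is 1/2.

Denominator factor (v - 1/2)^3: pole of order 3 at 1/2, modulus 1/2.
Branch term (18)*log(1 - v/(7/8)): its argument vanishes at v = 7/8, a logarithmic branch point, modulus 7/8.
The radius of convergence is the smallest modulus among the singular points: 1/2.


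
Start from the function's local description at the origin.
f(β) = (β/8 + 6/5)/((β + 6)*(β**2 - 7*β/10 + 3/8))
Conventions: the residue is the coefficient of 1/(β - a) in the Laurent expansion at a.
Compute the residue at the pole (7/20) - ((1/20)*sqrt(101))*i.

The residue is (-3/541) + ((4229/218564)*sqrt(101))*i.

The factor β**2 - 7*β/10 + 3/8 splits as (β - a)(β - a') with a = (7/20) - ((1/20)*sqrt(101))*i, a' = (7/20) + ((1/20)*sqrt(101))*i. At the order-1 pole a set g(β) = (β - a)*f(β) = [(β/8 + 6/5)/(β + 6)] / (β - a').
Simple pole: residue = g(a) at a = (7/20) - ((1/20)*sqrt(101))*i, which is (-3/541) + ((4229/218564)*sqrt(101))*i.


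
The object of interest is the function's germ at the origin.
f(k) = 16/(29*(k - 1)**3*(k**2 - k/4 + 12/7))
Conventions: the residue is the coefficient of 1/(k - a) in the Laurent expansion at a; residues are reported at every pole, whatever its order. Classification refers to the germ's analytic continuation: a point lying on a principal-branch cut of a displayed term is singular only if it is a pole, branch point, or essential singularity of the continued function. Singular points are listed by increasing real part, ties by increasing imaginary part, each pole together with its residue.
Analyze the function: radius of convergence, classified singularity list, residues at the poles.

Radius of convergence at 0: 1.
At (1/8) - ((1/56)*sqrt(5327))*i: a pole of order 1; residue (-105056/9526761) + ((5323360/7249865121)*sqrt(5327))*i.
At (1/8) + ((1/56)*sqrt(5327))*i: a pole of order 1; residue (-105056/9526761) - ((5323360/7249865121)*sqrt(5327))*i.
At 1: a pole of order 3; residue 210112/9526761.

Denominator factor (k**2 - k/4 + 12/7): discriminant -761/112, complex-conjugate roots (1/8) + ((1/56)*sqrt(5327))*i and (1/8) - ((1/56)*sqrt(5327))*i; poles of order 1, moduli (2/7)*sqrt(21) and (2/7)*sqrt(21).
Denominator factor (k - 1)^3: pole of order 3 at 1, modulus 1.
The radius of convergence is the smallest modulus among the singular points: 1.
The factor k**2 - k/4 + 12/7 splits as (k - a)(k - a') with a = (1/8) - ((1/56)*sqrt(5327))*i, a' = (1/8) + ((1/56)*sqrt(5327))*i. At the order-1 pole a set g(k) = (k - a)*f(k) = [16/(29*(k - 1)**3)] / (k - a').
Simple pole: residue = g(a) at a = (1/8) - ((1/56)*sqrt(5327))*i, which is (-105056/9526761) + ((5323360/7249865121)*sqrt(5327))*i.
The factor k**2 - k/4 + 12/7 splits as (k - a)(k - a') with a = (1/8) + ((1/56)*sqrt(5327))*i, a' = (1/8) - ((1/56)*sqrt(5327))*i. At the order-1 pole a set g(k) = (k - a)*f(k) = [16/(29*(k - 1)**3)] / (k - a').
Simple pole: residue = g(a) at a = (1/8) + ((1/56)*sqrt(5327))*i, which is (-105056/9526761) - ((5323360/7249865121)*sqrt(5327))*i.
At the order-3 pole 1 set g(k) = (k - (1))^3*f(k) = 16/(29*(k**2 - k/4 + 12/7)).
Order-3 pole: residue = g''(a)/2; g''(1) = 420224/9526761, so the residue is 210112/9526761.
List the singular points by increasing real part (a conjugate pair: the negative imaginary part first).


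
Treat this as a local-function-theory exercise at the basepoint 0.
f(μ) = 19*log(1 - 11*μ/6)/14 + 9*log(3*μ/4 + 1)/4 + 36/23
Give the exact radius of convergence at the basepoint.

The radius of convergence is 6/11.

Branch term (19/14)*log(1 - μ/(6/11)): its argument vanishes at μ = 6/11, a logarithmic branch point, modulus 6/11.
Branch term (9/4)*log(1 - μ/(-4/3)): its argument vanishes at μ = -4/3, a logarithmic branch point, modulus 4/3.
The radius of convergence is the smallest modulus among the singular points: 6/11.


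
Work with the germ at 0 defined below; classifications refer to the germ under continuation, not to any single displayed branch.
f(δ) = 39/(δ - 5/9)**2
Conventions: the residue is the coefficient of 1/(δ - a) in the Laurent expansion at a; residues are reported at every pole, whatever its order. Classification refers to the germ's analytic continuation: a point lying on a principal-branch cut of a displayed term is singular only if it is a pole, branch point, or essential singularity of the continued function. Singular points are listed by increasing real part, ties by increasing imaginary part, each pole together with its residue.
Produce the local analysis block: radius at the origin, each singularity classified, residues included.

Denominator factor (δ - 5/9)^2: pole of order 2 at 5/9, modulus 5/9.
The radius of convergence is the smallest modulus among the singular points: 5/9.
At the order-2 pole 5/9 set g(δ) = (δ - (5/9))^2*f(δ) = 39.
Order-2 pole: residue = g'(a); g'(5/9) = 0, so the residue is 0.

Radius of convergence at 0: 5/9.
At 5/9: a pole of order 2; residue 0.


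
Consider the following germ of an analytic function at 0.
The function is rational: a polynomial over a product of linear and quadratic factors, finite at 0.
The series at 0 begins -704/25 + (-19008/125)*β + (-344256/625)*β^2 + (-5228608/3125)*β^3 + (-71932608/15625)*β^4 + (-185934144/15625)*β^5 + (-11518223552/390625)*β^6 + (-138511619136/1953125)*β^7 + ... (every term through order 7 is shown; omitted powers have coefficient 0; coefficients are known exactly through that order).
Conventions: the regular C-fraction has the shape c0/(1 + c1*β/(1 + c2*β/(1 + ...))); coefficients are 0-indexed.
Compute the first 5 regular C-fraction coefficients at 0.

The regular C-fraction coefficients are [-704/25, -27/5, 16/9, -268/225, 484/1675].

Taylor coefficients (read off): a_0 = -704/25, a_1 = -19008/125, a_2 = -344256/625, a_3 = -5228608/3125, a_4 = -71932608/15625.
c0 = a_0 = -704/25. Peel one level at a time: if S = 1 + c*β/S' with S'(0) = 1, then c is the β-coefficient of S and S' = c*β/(S - 1).
S_1 = c0/f = 1 + (-27/5)*β + (48/5)*β^2 + ...; c1 = -27/5.
S_2 = c1*β/(S_1 - 1) = 1 + (16/9)*β + (4288/2025)*β^2 + ...; c2 = 16/9.
S_3 = c2*β/(S_2 - 1) = 1 + (-268/225)*β + (1936/5625)*β^2 + ...; c3 = -268/225.
S_4 = c3*β/(S_3 - 1) = 1 + (484/1675)*β + ...; c4 = 484/1675.
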